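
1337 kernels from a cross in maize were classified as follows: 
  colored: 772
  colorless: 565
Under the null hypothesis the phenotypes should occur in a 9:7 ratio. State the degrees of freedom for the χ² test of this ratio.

A goodness-of-fit test with 2 phenotype classes has df = 2 − 1 = 1.

1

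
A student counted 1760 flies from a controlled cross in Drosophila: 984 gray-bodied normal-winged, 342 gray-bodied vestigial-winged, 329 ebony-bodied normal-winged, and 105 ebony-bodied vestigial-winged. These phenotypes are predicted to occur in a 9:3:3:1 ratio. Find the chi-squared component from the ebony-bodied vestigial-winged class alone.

Total ratio parts = 16. Expected numbers out of 1760:
  gray-bodied normal-winged: 1760 × 9/16 = 990
  gray-bodied vestigial-winged: 1760 × 3/16 = 330
  ebony-bodied normal-winged: 1760 × 3/16 = 330
  ebony-bodied vestigial-winged: 1760 × 1/16 = 110
Contribution of ebony-bodied vestigial-winged: (105 − 110)² / 110 = 0.2273

0.227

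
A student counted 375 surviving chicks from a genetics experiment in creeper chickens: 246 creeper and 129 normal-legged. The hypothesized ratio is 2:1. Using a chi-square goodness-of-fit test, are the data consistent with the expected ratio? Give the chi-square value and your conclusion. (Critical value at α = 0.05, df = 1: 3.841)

Expected counts for N = 375 under a 2:1 ratio (total parts = 3):
  creeper: 375 × 2/3 = 250
  normal-legged: 375 × 1/3 = 125
χ² = Σ (O − E)² / E
  creeper: (246 − 250)² / 250 = 0.0640
  normal-legged: (129 − 125)² / 125 = 0.1280
χ² = 0.0640 + 0.1280 = 0.192
Degrees of freedom = 2 − 1 = 1; critical value at α = 0.05 is 3.841.
Since 0.192 < 3.841, we fail to reject the null hypothesis — the data are consistent with the 2:1 ratio.

0.192; consistent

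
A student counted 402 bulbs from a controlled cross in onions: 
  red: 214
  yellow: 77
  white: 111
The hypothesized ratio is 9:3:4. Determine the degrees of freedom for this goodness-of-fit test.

A goodness-of-fit test with 3 phenotype classes has df = 3 − 1 = 2.

2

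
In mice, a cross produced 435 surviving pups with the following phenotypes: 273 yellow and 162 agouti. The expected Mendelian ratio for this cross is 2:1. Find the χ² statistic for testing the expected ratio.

Under the 2:1 hypothesis (Σ ratio = 3, N = 435):
  yellow: 435 × 2/3 = 290
  agouti: 435 × 1/3 = 145
χ² = Σ (O − E)² / E
  yellow: (273 − 290)² / 290 = 0.9966
  agouti: (162 − 145)² / 145 = 1.9931
χ² = 0.9966 + 1.9931 = 2.9897 ≈ 2.990

2.990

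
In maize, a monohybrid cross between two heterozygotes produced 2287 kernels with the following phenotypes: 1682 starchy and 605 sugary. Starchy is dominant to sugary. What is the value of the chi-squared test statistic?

2.578

For a monohybrid cross between heterozygotes with complete dominance, the expected phenotypic ratio is 3:1.
Under the 3:1 hypothesis (Σ ratio = 4, N = 2287):
  starchy: 2287 × 3/4 = 1715.25
  sugary: 2287 × 1/4 = 571.75
χ² = Σ (O − E)² / E
  starchy: (1682 − 1715.25)² / 1715.25 = 0.6445
  sugary: (605 − 571.75)² / 571.75 = 1.9336
χ² = 0.6445 + 1.9336 = 2.5781 ≈ 2.578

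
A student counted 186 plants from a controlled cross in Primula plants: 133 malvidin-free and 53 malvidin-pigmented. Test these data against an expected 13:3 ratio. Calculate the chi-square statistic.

Total ratio parts = 16. Expected numbers out of 186:
  malvidin-free: 186 × 13/16 = 151.125
  malvidin-pigmented: 186 × 3/16 = 34.875
χ² = Σ (O − E)² / E
  malvidin-free: (133 − 151.125)² / 151.125 = 2.1738
  malvidin-pigmented: (53 − 34.875)² / 34.875 = 9.4198
χ² = 2.1738 + 9.4198 = 11.5936 ≈ 11.594

11.594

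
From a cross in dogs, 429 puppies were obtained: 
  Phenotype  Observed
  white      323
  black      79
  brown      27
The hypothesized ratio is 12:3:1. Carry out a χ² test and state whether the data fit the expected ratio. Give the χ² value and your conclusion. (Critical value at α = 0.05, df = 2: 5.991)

The 12:3:1 ratio has 16 parts, so with N = 429 the expected counts are:
  white: 429 × 12/16 = 321.75
  black: 429 × 3/16 = 80.4375
  brown: 429 × 1/16 = 26.8125
χ² = Σ (O − E)² / E
  white: (323 − 321.75)² / 321.75 = 0.0049
  black: (79 − 80.4375)² / 80.4375 = 0.0257
  brown: (27 − 26.8125)² / 26.8125 = 0.0013
χ² = 0.0049 + 0.0257 + 0.0013 = 0.0319 ≈ 0.032
Degrees of freedom = 3 − 1 = 2; critical value at α = 0.05 is 5.991.
Since 0.032 < 5.991, we fail to reject the null hypothesis — the data are consistent with the 12:3:1 ratio.

0.032; consistent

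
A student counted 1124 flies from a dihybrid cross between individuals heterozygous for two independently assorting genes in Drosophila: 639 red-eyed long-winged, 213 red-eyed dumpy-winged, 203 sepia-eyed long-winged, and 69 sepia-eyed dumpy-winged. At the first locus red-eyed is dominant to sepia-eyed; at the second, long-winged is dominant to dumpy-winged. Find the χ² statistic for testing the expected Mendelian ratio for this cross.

0.403

A dihybrid F₂ with independent assortment and complete dominance at both loci gives a 9:3:3:1 phenotypic ratio.
Total ratio parts = 16. Expected numbers out of 1124:
  red-eyed long-winged: 1124 × 9/16 = 632.25
  red-eyed dumpy-winged: 1124 × 3/16 = 210.75
  sepia-eyed long-winged: 1124 × 3/16 = 210.75
  sepia-eyed dumpy-winged: 1124 × 1/16 = 70.25
χ² = Σ (O − E)² / E
  red-eyed long-winged: (639 − 632.25)² / 632.25 = 0.0721
  red-eyed dumpy-winged: (213 − 210.75)² / 210.75 = 0.0240
  sepia-eyed long-winged: (203 − 210.75)² / 210.75 = 0.2850
  sepia-eyed dumpy-winged: (69 − 70.25)² / 70.25 = 0.0222
χ² = 0.0721 + 0.0240 + 0.2850 + 0.0222 = 0.4033 ≈ 0.403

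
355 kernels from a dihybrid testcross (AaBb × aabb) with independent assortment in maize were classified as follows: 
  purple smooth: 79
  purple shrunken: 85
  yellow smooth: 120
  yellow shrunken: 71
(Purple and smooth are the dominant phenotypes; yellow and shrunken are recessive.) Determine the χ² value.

15.783

A dihybrid testcross with independent assortment gives a 1:1:1:1 ratio.
Under the 1:1:1:1 hypothesis (Σ ratio = 4, N = 355):
  purple smooth: 355 × 1/4 = 88.75
  purple shrunken: 355 × 1/4 = 88.75
  yellow smooth: 355 × 1/4 = 88.75
  yellow shrunken: 355 × 1/4 = 88.75
χ² = Σ (O − E)² / E
  purple smooth: (79 − 88.75)² / 88.75 = 1.0711
  purple shrunken: (85 − 88.75)² / 88.75 = 0.1585
  yellow smooth: (120 − 88.75)² / 88.75 = 11.0035
  yellow shrunken: (71 − 88.75)² / 88.75 = 3.5500
χ² = 1.0711 + 0.1585 + 11.0035 + 3.5500 = 15.7831 ≈ 15.783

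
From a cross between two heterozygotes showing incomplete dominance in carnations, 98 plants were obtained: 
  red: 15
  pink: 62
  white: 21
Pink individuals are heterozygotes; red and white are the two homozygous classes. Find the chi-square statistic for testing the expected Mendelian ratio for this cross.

7.633

With incomplete dominance, a heterozygote × heterozygote cross gives a 1:2:1 phenotypic ratio.
Expected counts for N = 98 under a 1:2:1 ratio (total parts = 4):
  red: 98 × 1/4 = 24.5
  pink: 98 × 2/4 = 49
  white: 98 × 1/4 = 24.5
χ² = Σ (O − E)² / E
  red: (15 − 24.5)² / 24.5 = 3.6837
  pink: (62 − 49)² / 49 = 3.4490
  white: (21 − 24.5)² / 24.5 = 0.5000
χ² = 3.6837 + 3.4490 + 0.5000 = 7.6327 ≈ 7.633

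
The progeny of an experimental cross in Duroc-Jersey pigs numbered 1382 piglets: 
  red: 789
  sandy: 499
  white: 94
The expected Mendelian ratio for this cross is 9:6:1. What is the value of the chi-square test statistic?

Total ratio parts = 16. Expected numbers out of 1382:
  red: 1382 × 9/16 = 777.375
  sandy: 1382 × 6/16 = 518.25
  white: 1382 × 1/16 = 86.375
χ² = Σ (O − E)² / E
  red: (789 − 777.375)² / 777.375 = 0.1738
  sandy: (499 − 518.25)² / 518.25 = 0.7150
  white: (94 − 86.375)² / 86.375 = 0.6731
χ² = 0.1738 + 0.7150 + 0.6731 = 1.5619 ≈ 1.562

1.562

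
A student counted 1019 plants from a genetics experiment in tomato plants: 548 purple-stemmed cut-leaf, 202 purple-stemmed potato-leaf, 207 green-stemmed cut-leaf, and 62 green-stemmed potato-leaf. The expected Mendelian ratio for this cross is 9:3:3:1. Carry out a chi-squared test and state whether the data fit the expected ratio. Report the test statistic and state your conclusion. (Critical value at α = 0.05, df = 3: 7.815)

Expected counts for N = 1019 under a 9:3:3:1 ratio (total parts = 16):
  purple-stemmed cut-leaf: 1019 × 9/16 = 573.1875
  purple-stemmed potato-leaf: 1019 × 3/16 = 191.0625
  green-stemmed cut-leaf: 1019 × 3/16 = 191.0625
  green-stemmed potato-leaf: 1019 × 1/16 = 63.6875
χ² = Σ (O − E)² / E
  purple-stemmed cut-leaf: (548 − 573.1875)² / 573.1875 = 1.1068
  purple-stemmed potato-leaf: (202 − 191.0625)² / 191.0625 = 0.6261
  green-stemmed cut-leaf: (207 − 191.0625)² / 191.0625 = 1.3294
  green-stemmed potato-leaf: (62 − 63.6875)² / 63.6875 = 0.0447
χ² = 1.1068 + 0.6261 + 1.3294 + 0.0447 = 3.107
Degrees of freedom = 4 − 1 = 3; critical value at α = 0.05 is 7.815.
Since 3.107 < 7.815, we fail to reject the null hypothesis — the data are consistent with the 9:3:3:1 ratio.

3.107; consistent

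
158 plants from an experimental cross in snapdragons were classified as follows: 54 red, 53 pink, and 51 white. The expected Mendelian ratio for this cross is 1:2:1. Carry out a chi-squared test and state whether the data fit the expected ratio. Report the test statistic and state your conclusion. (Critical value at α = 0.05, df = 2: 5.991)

The 1:2:1 ratio has 4 parts, so with N = 158 the expected counts are:
  red: 158 × 1/4 = 39.5
  pink: 158 × 2/4 = 79
  white: 158 × 1/4 = 39.5
χ² = Σ (O − E)² / E
  red: (54 − 39.5)² / 39.5 = 5.3228
  pink: (53 − 79)² / 79 = 8.5570
  white: (51 − 39.5)² / 39.5 = 3.3481
χ² = 5.3228 + 8.5570 + 3.3481 = 17.2279 ≈ 17.228
Degrees of freedom = 3 − 1 = 2; critical value at α = 0.05 is 5.991.
Since 17.228 > 5.991, we reject the null hypothesis — the data do not fit the 1:2:1 ratio.

17.228; not consistent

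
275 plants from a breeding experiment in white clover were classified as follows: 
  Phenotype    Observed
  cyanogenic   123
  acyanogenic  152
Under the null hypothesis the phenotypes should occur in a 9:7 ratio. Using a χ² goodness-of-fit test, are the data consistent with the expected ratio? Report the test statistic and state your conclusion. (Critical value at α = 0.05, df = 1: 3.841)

14.837; not consistent

The 9:7 ratio has 16 parts, so with N = 275 the expected counts are:
  cyanogenic: 275 × 9/16 = 154.6875
  acyanogenic: 275 × 7/16 = 120.3125
χ² = Σ (O − E)² / E
  cyanogenic: (123 − 154.6875)² / 154.6875 = 6.4911
  acyanogenic: (152 − 120.3125)² / 120.3125 = 8.3457
χ² = 6.4911 + 8.3457 = 14.8368 ≈ 14.837
Degrees of freedom = 2 − 1 = 1; critical value at α = 0.05 is 3.841.
Since 14.837 > 3.841, we reject the null hypothesis — the data do not fit the 9:7 ratio.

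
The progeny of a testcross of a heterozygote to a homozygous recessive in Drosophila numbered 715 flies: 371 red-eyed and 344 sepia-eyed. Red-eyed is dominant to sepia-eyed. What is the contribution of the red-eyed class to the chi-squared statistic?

0.510

A testcross of a heterozygote (Aa × aa) gives a 1:1 phenotypic ratio.
Expected counts for N = 715 under a 1:1 ratio (total parts = 2):
  red-eyed: 715 × 1/2 = 357.5
  sepia-eyed: 715 × 1/2 = 357.5
Contribution of red-eyed: (371 − 357.5)² / 357.5 = 0.5098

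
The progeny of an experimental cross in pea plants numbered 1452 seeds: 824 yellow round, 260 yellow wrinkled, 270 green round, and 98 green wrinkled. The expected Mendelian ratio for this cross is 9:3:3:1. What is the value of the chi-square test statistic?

1.213

Total ratio parts = 16. Expected numbers out of 1452:
  yellow round: 1452 × 9/16 = 816.75
  yellow wrinkled: 1452 × 3/16 = 272.25
  green round: 1452 × 3/16 = 272.25
  green wrinkled: 1452 × 1/16 = 90.75
χ² = Σ (O − E)² / E
  yellow round: (824 − 816.75)² / 816.75 = 0.0644
  yellow wrinkled: (260 − 272.25)² / 272.25 = 0.5512
  green round: (270 − 272.25)² / 272.25 = 0.0186
  green wrinkled: (98 − 90.75)² / 90.75 = 0.5792
χ² = 0.0644 + 0.5512 + 0.0186 + 0.5792 = 1.2134 ≈ 1.213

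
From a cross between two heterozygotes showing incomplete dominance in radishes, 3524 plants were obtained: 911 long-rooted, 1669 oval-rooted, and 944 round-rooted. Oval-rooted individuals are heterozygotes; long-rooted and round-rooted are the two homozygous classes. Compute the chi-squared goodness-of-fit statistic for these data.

With incomplete dominance, a heterozygote × heterozygote cross gives a 1:2:1 phenotypic ratio.
Expected counts for N = 3524 under a 1:2:1 ratio (total parts = 4):
  long-rooted: 3524 × 1/4 = 881
  oval-rooted: 3524 × 2/4 = 1762
  round-rooted: 3524 × 1/4 = 881
χ² = Σ (O − E)² / E
  long-rooted: (911 − 881)² / 881 = 1.0216
  oval-rooted: (1669 − 1762)² / 1762 = 4.9086
  round-rooted: (944 − 881)² / 881 = 4.5051
χ² = 1.0216 + 4.9086 + 4.5051 = 10.4353 ≈ 10.435

10.435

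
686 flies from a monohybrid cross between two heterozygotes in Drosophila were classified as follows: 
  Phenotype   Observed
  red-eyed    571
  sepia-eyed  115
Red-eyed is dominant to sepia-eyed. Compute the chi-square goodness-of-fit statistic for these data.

For a monohybrid cross between heterozygotes with complete dominance, the expected phenotypic ratio is 3:1.
The 3:1 ratio has 4 parts, so with N = 686 the expected counts are:
  red-eyed: 686 × 3/4 = 514.5
  sepia-eyed: 686 × 1/4 = 171.5
χ² = Σ (O − E)² / E
  red-eyed: (571 − 514.5)² / 514.5 = 6.2046
  sepia-eyed: (115 − 171.5)² / 171.5 = 18.6137
χ² = 6.2046 + 18.6137 = 24.8183 ≈ 24.818

24.818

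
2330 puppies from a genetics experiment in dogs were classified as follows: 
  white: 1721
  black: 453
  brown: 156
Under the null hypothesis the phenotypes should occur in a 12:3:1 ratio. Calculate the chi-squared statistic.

1.736

Expected counts for N = 2330 under a 12:3:1 ratio (total parts = 16):
  white: 2330 × 12/16 = 1747.5
  black: 2330 × 3/16 = 436.875
  brown: 2330 × 1/16 = 145.625
χ² = Σ (O − E)² / E
  white: (1721 − 1747.5)² / 1747.5 = 0.4019
  black: (453 − 436.875)² / 436.875 = 0.5952
  brown: (156 − 145.625)² / 145.625 = 0.7392
χ² = 0.4019 + 0.5952 + 0.7392 = 1.7363 ≈ 1.736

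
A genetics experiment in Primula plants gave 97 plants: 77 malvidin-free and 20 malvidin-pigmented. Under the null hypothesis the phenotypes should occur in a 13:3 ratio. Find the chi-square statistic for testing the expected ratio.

Under the 13:3 hypothesis (Σ ratio = 16, N = 97):
  malvidin-free: 97 × 13/16 = 78.8125
  malvidin-pigmented: 97 × 3/16 = 18.1875
χ² = Σ (O − E)² / E
  malvidin-free: (77 − 78.8125)² / 78.8125 = 0.0417
  malvidin-pigmented: (20 − 18.1875)² / 18.1875 = 0.1806
χ² = 0.0417 + 0.1806 = 0.2223 ≈ 0.222

0.222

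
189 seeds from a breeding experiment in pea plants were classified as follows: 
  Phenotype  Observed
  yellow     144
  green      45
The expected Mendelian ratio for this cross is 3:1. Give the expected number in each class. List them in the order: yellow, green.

141.75, 47.25

Expected counts for N = 189 under a 3:1 ratio (total parts = 4):
  yellow: 189 × 3/4 = 141.75
  green: 189 × 1/4 = 47.25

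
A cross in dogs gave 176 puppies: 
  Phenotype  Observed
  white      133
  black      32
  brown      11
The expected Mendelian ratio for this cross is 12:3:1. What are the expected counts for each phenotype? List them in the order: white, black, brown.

Total ratio parts = 16. Expected numbers out of 176:
  white: 176 × 12/16 = 132
  black: 176 × 3/16 = 33
  brown: 176 × 1/16 = 11

132, 33, 11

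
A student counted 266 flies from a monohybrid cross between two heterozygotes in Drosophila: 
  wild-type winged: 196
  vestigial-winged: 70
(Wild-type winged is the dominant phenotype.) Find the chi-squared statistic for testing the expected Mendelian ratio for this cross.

0.246

For a monohybrid cross between heterozygotes with complete dominance, the expected phenotypic ratio is 3:1.
The 3:1 ratio has 4 parts, so with N = 266 the expected counts are:
  wild-type winged: 266 × 3/4 = 199.5
  vestigial-winged: 266 × 1/4 = 66.5
χ² = Σ (O − E)² / E
  wild-type winged: (196 − 199.5)² / 199.5 = 0.0614
  vestigial-winged: (70 − 66.5)² / 66.5 = 0.1842
χ² = 0.0614 + 0.1842 = 0.2456 ≈ 0.246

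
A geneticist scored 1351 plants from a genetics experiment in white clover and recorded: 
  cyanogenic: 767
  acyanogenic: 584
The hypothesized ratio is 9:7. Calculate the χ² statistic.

0.150

Expected counts for N = 1351 under a 9:7 ratio (total parts = 16):
  cyanogenic: 1351 × 9/16 = 759.9375
  acyanogenic: 1351 × 7/16 = 591.0625
χ² = Σ (O − E)² / E
  cyanogenic: (767 − 759.9375)² / 759.9375 = 0.0656
  acyanogenic: (584 − 591.0625)² / 591.0625 = 0.0844
χ² = 0.0656 + 0.0844 = 0.150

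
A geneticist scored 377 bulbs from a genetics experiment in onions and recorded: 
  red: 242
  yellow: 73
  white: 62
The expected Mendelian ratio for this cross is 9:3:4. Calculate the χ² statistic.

15.337

Expected counts for N = 377 under a 9:3:4 ratio (total parts = 16):
  red: 377 × 9/16 = 212.0625
  yellow: 377 × 3/16 = 70.6875
  white: 377 × 4/16 = 94.25
χ² = Σ (O − E)² / E
  red: (242 − 212.0625)² / 212.0625 = 4.2264
  yellow: (73 − 70.6875)² / 70.6875 = 0.0757
  white: (62 − 94.25)² / 94.25 = 11.0351
χ² = 4.2264 + 0.0757 + 11.0351 = 15.3372 ≈ 15.337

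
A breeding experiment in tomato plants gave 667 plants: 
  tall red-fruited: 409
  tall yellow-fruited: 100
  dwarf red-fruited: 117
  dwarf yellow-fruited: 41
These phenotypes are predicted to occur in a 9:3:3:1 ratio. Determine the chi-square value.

The 9:3:3:1 ratio has 16 parts, so with N = 667 the expected counts are:
  tall red-fruited: 667 × 9/16 = 375.1875
  tall yellow-fruited: 667 × 3/16 = 125.0625
  dwarf red-fruited: 667 × 3/16 = 125.0625
  dwarf yellow-fruited: 667 × 1/16 = 41.6875
χ² = Σ (O − E)² / E
  tall red-fruited: (409 − 375.1875)² / 375.1875 = 3.0472
  tall yellow-fruited: (100 − 125.0625)² / 125.0625 = 5.0225
  dwarf red-fruited: (117 − 125.0625)² / 125.0625 = 0.5198
  dwarf yellow-fruited: (41 − 41.6875)² / 41.6875 = 0.0113
χ² = 3.0472 + 5.0225 + 0.5198 + 0.0113 = 8.6008 ≈ 8.601

8.601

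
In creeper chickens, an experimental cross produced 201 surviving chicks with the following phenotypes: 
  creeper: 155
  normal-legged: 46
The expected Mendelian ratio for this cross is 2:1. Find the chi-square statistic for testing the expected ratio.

Total ratio parts = 3. Expected numbers out of 201:
  creeper: 201 × 2/3 = 134
  normal-legged: 201 × 1/3 = 67
χ² = Σ (O − E)² / E
  creeper: (155 − 134)² / 134 = 3.2910
  normal-legged: (46 − 67)² / 67 = 6.5821
χ² = 3.2910 + 6.5821 = 9.8731 ≈ 9.873

9.873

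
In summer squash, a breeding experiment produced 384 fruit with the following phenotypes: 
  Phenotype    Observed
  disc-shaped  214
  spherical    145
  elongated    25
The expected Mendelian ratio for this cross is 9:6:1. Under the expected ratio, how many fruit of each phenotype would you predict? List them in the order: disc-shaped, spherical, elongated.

Expected counts for N = 384 under a 9:6:1 ratio (total parts = 16):
  disc-shaped: 384 × 9/16 = 216
  spherical: 384 × 6/16 = 144
  elongated: 384 × 1/16 = 24

216, 144, 24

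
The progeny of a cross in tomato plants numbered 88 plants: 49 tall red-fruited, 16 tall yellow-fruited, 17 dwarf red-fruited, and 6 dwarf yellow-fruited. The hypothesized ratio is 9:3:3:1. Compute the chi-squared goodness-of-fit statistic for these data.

0.081

Expected counts for N = 88 under a 9:3:3:1 ratio (total parts = 16):
  tall red-fruited: 88 × 9/16 = 49.5
  tall yellow-fruited: 88 × 3/16 = 16.5
  dwarf red-fruited: 88 × 3/16 = 16.5
  dwarf yellow-fruited: 88 × 1/16 = 5.5
χ² = Σ (O − E)² / E
  tall red-fruited: (49 − 49.5)² / 49.5 = 0.0051
  tall yellow-fruited: (16 − 16.5)² / 16.5 = 0.0152
  dwarf red-fruited: (17 − 16.5)² / 16.5 = 0.0152
  dwarf yellow-fruited: (6 − 5.5)² / 5.5 = 0.0455
χ² = 0.0051 + 0.0152 + 0.0152 + 0.0455 = 0.081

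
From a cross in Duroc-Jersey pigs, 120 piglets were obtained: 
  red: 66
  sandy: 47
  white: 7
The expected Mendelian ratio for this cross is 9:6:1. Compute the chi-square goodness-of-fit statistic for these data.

0.156

Under the 9:6:1 hypothesis (Σ ratio = 16, N = 120):
  red: 120 × 9/16 = 67.5
  sandy: 120 × 6/16 = 45
  white: 120 × 1/16 = 7.5
χ² = Σ (O − E)² / E
  red: (66 − 67.5)² / 67.5 = 0.0333
  sandy: (47 − 45)² / 45 = 0.0889
  white: (7 − 7.5)² / 7.5 = 0.0333
χ² = 0.0333 + 0.0889 + 0.0333 = 0.1555 ≈ 0.156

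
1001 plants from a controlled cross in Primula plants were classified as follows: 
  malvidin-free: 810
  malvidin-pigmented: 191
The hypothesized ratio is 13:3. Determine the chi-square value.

Expected counts for N = 1001 under a 13:3 ratio (total parts = 16):
  malvidin-free: 1001 × 13/16 = 813.3125
  malvidin-pigmented: 1001 × 3/16 = 187.6875
χ² = Σ (O − E)² / E
  malvidin-free: (810 − 813.3125)² / 813.3125 = 0.0135
  malvidin-pigmented: (191 − 187.6875)² / 187.6875 = 0.0585
χ² = 0.0135 + 0.0585 = 0.072

0.072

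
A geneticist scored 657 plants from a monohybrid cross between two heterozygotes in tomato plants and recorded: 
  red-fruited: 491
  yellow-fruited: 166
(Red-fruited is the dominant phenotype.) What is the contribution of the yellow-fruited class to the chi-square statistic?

For a monohybrid cross between heterozygotes with complete dominance, the expected phenotypic ratio is 3:1.
Under the 3:1 hypothesis (Σ ratio = 4, N = 657):
  red-fruited: 657 × 3/4 = 492.75
  yellow-fruited: 657 × 1/4 = 164.25
Contribution of yellow-fruited: (166 − 164.25)² / 164.25 = 0.0186

0.019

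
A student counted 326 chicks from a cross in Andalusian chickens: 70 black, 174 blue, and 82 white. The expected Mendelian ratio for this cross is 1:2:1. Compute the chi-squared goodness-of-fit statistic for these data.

Total ratio parts = 4. Expected numbers out of 326:
  black: 326 × 1/4 = 81.5
  blue: 326 × 2/4 = 163
  white: 326 × 1/4 = 81.5
χ² = Σ (O − E)² / E
  black: (70 − 81.5)² / 81.5 = 1.6227
  blue: (174 − 163)² / 163 = 0.7423
  white: (82 − 81.5)² / 81.5 = 0.0031
χ² = 1.6227 + 0.7423 + 0.0031 = 2.3681 ≈ 2.368

2.368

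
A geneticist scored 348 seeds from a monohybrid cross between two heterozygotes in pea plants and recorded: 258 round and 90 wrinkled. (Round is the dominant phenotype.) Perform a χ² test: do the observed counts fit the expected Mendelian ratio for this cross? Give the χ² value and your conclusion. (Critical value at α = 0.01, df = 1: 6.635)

For a monohybrid cross between heterozygotes with complete dominance, the expected phenotypic ratio is 3:1.
Total ratio parts = 4. Expected numbers out of 348:
  round: 348 × 3/4 = 261
  wrinkled: 348 × 1/4 = 87
χ² = Σ (O − E)² / E
  round: (258 − 261)² / 261 = 0.0345
  wrinkled: (90 − 87)² / 87 = 0.1034
χ² = 0.0345 + 0.1034 = 0.1379 ≈ 0.138
Degrees of freedom = 2 − 1 = 1; critical value at α = 0.01 is 6.635.
Since 0.138 < 6.635, we fail to reject the null hypothesis — the data are consistent with the 3:1 ratio.

0.138; consistent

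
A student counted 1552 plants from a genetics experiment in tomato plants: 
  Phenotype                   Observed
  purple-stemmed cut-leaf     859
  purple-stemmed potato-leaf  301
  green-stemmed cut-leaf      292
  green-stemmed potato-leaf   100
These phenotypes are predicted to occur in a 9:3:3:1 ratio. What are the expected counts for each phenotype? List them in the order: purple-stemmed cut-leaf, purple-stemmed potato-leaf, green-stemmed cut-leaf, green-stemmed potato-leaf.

873, 291, 291, 97

Under the 9:3:3:1 hypothesis (Σ ratio = 16, N = 1552):
  purple-stemmed cut-leaf: 1552 × 9/16 = 873
  purple-stemmed potato-leaf: 1552 × 3/16 = 291
  green-stemmed cut-leaf: 1552 × 3/16 = 291
  green-stemmed potato-leaf: 1552 × 1/16 = 97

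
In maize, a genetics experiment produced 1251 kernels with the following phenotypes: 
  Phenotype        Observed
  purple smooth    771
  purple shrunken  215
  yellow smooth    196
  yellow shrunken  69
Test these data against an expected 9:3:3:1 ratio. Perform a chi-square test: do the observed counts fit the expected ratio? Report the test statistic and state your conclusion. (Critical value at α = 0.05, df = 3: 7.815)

15.490; not consistent

Total ratio parts = 16. Expected numbers out of 1251:
  purple smooth: 1251 × 9/16 = 703.6875
  purple shrunken: 1251 × 3/16 = 234.5625
  yellow smooth: 1251 × 3/16 = 234.5625
  yellow shrunken: 1251 × 1/16 = 78.1875
χ² = Σ (O − E)² / E
  purple smooth: (771 − 703.6875)² / 703.6875 = 6.4389
  purple shrunken: (215 − 234.5625)² / 234.5625 = 1.6315
  yellow smooth: (196 − 234.5625)² / 234.5625 = 6.3397
  yellow shrunken: (69 − 78.1875)² / 78.1875 = 1.0796
χ² = 6.4389 + 1.6315 + 6.3397 + 1.0796 = 15.4897 ≈ 15.490
Degrees of freedom = 4 − 1 = 3; critical value at α = 0.05 is 7.815.
Since 15.490 > 7.815, we reject the null hypothesis — the data do not fit the 9:3:3:1 ratio.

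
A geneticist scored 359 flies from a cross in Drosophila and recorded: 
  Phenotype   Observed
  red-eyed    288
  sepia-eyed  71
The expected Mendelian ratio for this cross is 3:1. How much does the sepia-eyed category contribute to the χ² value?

The 3:1 ratio has 4 parts, so with N = 359 the expected counts are:
  red-eyed: 359 × 3/4 = 269.25
  sepia-eyed: 359 × 1/4 = 89.75
Contribution of sepia-eyed: (71 − 89.75)² / 89.75 = 3.9171

3.917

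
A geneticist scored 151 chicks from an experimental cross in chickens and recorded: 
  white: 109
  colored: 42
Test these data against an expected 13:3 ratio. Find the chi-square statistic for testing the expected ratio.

8.144

Total ratio parts = 16. Expected numbers out of 151:
  white: 151 × 13/16 = 122.6875
  colored: 151 × 3/16 = 28.3125
χ² = Σ (O − E)² / E
  white: (109 − 122.6875)² / 122.6875 = 1.5270
  colored: (42 − 28.3125)² / 28.3125 = 6.6171
χ² = 1.5270 + 6.6171 = 8.1441 ≈ 8.144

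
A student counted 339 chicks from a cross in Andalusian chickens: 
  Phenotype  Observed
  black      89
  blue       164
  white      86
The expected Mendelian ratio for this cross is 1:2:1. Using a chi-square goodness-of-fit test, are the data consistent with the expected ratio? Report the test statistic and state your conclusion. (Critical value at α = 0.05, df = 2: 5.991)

The 1:2:1 ratio has 4 parts, so with N = 339 the expected counts are:
  black: 339 × 1/4 = 84.75
  blue: 339 × 2/4 = 169.5
  white: 339 × 1/4 = 84.75
χ² = Σ (O − E)² / E
  black: (89 − 84.75)² / 84.75 = 0.2131
  blue: (164 − 169.5)² / 169.5 = 0.1785
  white: (86 − 84.75)² / 84.75 = 0.0184
χ² = 0.2131 + 0.1785 + 0.0184 = 0.410
Degrees of freedom = 3 − 1 = 2; critical value at α = 0.05 is 5.991.
Since 0.410 < 5.991, we fail to reject the null hypothesis — the data are consistent with the 1:2:1 ratio.

0.410; consistent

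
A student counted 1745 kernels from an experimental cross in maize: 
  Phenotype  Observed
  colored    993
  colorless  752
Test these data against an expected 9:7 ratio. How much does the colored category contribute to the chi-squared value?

0.133

The 9:7 ratio has 16 parts, so with N = 1745 the expected counts are:
  colored: 1745 × 9/16 = 981.5625
  colorless: 1745 × 7/16 = 763.4375
Contribution of colored: (993 − 981.5625)² / 981.5625 = 0.1333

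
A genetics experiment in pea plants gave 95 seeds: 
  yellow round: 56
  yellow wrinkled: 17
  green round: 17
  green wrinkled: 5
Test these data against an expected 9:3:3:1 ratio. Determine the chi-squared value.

Expected counts for N = 95 under a 9:3:3:1 ratio (total parts = 16):
  yellow round: 95 × 9/16 = 53.4375
  yellow wrinkled: 95 × 3/16 = 17.8125
  green round: 95 × 3/16 = 17.8125
  green wrinkled: 95 × 1/16 = 5.9375
χ² = Σ (O − E)² / E
  yellow round: (56 − 53.4375)² / 53.4375 = 0.1229
  yellow wrinkled: (17 − 17.8125)² / 17.8125 = 0.0371
  green round: (17 − 17.8125)² / 17.8125 = 0.0371
  green wrinkled: (5 − 5.9375)² / 5.9375 = 0.1480
χ² = 0.1229 + 0.0371 + 0.0371 + 0.1480 = 0.3451 ≈ 0.345

0.345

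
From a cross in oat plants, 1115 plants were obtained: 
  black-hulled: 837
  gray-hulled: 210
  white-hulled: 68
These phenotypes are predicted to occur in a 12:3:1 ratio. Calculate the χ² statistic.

The 12:3:1 ratio has 16 parts, so with N = 1115 the expected counts are:
  black-hulled: 1115 × 12/16 = 836.25
  gray-hulled: 1115 × 3/16 = 209.0625
  white-hulled: 1115 × 1/16 = 69.6875
χ² = Σ (O − E)² / E
  black-hulled: (837 − 836.25)² / 836.25 = 0.0007
  gray-hulled: (210 − 209.0625)² / 209.0625 = 0.0042
  white-hulled: (68 − 69.6875)² / 69.6875 = 0.0409
χ² = 0.0007 + 0.0042 + 0.0409 = 0.0458 ≈ 0.046

0.046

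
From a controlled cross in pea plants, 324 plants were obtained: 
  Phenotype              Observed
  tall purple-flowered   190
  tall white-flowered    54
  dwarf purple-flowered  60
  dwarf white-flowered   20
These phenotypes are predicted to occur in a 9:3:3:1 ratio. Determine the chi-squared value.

The 9:3:3:1 ratio has 16 parts, so with N = 324 the expected counts are:
  tall purple-flowered: 324 × 9/16 = 182.25
  tall white-flowered: 324 × 3/16 = 60.75
  dwarf purple-flowered: 324 × 3/16 = 60.75
  dwarf white-flowered: 324 × 1/16 = 20.25
χ² = Σ (O − E)² / E
  tall purple-flowered: (190 − 182.25)² / 182.25 = 0.3296
  tall white-flowered: (54 − 60.75)² / 60.75 = 0.7500
  dwarf purple-flowered: (60 − 60.75)² / 60.75 = 0.0093
  dwarf white-flowered: (20 − 20.25)² / 20.25 = 0.0031
χ² = 0.3296 + 0.7500 + 0.0093 + 0.0031 = 1.092

1.092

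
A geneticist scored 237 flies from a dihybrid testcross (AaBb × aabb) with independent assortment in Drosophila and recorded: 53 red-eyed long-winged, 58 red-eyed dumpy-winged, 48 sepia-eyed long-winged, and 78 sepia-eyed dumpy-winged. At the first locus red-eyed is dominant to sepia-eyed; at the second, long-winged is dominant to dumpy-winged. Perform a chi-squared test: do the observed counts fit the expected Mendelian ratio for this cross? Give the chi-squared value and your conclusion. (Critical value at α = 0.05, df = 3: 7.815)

8.755; not consistent

A dihybrid testcross with independent assortment gives a 1:1:1:1 ratio.
The 1:1:1:1 ratio has 4 parts, so with N = 237 the expected counts are:
  red-eyed long-winged: 237 × 1/4 = 59.25
  red-eyed dumpy-winged: 237 × 1/4 = 59.25
  sepia-eyed long-winged: 237 × 1/4 = 59.25
  sepia-eyed dumpy-winged: 237 × 1/4 = 59.25
χ² = Σ (O − E)² / E
  red-eyed long-winged: (53 − 59.25)² / 59.25 = 0.6593
  red-eyed dumpy-winged: (58 − 59.25)² / 59.25 = 0.0264
  sepia-eyed long-winged: (48 − 59.25)² / 59.25 = 2.1361
  sepia-eyed dumpy-winged: (78 − 59.25)² / 59.25 = 5.9335
χ² = 0.6593 + 0.0264 + 2.1361 + 5.9335 = 8.7553 ≈ 8.755
Degrees of freedom = 4 − 1 = 3; critical value at α = 0.05 is 7.815.
Since 8.755 > 7.815, we reject the null hypothesis — the data do not fit the 1:1:1:1 ratio.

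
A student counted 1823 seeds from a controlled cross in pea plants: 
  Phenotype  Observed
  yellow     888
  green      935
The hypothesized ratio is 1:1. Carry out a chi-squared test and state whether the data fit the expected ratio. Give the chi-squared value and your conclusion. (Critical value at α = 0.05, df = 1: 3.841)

Expected counts for N = 1823 under a 1:1 ratio (total parts = 2):
  yellow: 1823 × 1/2 = 911.5
  green: 1823 × 1/2 = 911.5
χ² = Σ (O − E)² / E
  yellow: (888 − 911.5)² / 911.5 = 0.6059
  green: (935 − 911.5)² / 911.5 = 0.6059
χ² = 0.6059 + 0.6059 = 1.2118 ≈ 1.212
Degrees of freedom = 2 − 1 = 1; critical value at α = 0.05 is 3.841.
Since 1.212 < 3.841, we fail to reject the null hypothesis — the data are consistent with the 1:1 ratio.

1.212; consistent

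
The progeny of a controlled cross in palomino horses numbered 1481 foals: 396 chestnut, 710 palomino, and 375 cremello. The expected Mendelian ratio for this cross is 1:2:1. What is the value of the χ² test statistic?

3.108

Expected counts for N = 1481 under a 1:2:1 ratio (total parts = 4):
  chestnut: 1481 × 1/4 = 370.25
  palomino: 1481 × 2/4 = 740.5
  cremello: 1481 × 1/4 = 370.25
χ² = Σ (O − E)² / E
  chestnut: (396 − 370.25)² / 370.25 = 1.7909
  palomino: (710 − 740.5)² / 740.5 = 1.2562
  cremello: (375 − 370.25)² / 370.25 = 0.0609
χ² = 1.7909 + 1.2562 + 0.0609 = 3.108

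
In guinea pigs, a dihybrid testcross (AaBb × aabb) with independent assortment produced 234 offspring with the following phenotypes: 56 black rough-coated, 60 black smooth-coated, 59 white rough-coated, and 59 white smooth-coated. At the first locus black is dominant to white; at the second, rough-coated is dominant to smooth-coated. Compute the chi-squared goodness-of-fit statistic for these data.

0.154

A dihybrid testcross with independent assortment gives a 1:1:1:1 ratio.
Expected counts for N = 234 under a 1:1:1:1 ratio (total parts = 4):
  black rough-coated: 234 × 1/4 = 58.5
  black smooth-coated: 234 × 1/4 = 58.5
  white rough-coated: 234 × 1/4 = 58.5
  white smooth-coated: 234 × 1/4 = 58.5
χ² = Σ (O − E)² / E
  black rough-coated: (56 − 58.5)² / 58.5 = 0.1068
  black smooth-coated: (60 − 58.5)² / 58.5 = 0.0385
  white rough-coated: (59 − 58.5)² / 58.5 = 0.0043
  white smooth-coated: (59 − 58.5)² / 58.5 = 0.0043
χ² = 0.1068 + 0.0385 + 0.0043 + 0.0043 = 0.1539 ≈ 0.154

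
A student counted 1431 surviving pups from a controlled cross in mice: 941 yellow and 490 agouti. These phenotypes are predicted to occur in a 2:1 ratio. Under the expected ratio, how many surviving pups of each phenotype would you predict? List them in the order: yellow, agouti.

Expected counts for N = 1431 under a 2:1 ratio (total parts = 3):
  yellow: 1431 × 2/3 = 954
  agouti: 1431 × 1/3 = 477

954, 477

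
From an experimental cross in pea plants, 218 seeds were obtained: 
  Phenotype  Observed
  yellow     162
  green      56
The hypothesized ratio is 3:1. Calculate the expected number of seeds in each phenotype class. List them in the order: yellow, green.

Total ratio parts = 4. Expected numbers out of 218:
  yellow: 218 × 3/4 = 163.5
  green: 218 × 1/4 = 54.5

163.5, 54.5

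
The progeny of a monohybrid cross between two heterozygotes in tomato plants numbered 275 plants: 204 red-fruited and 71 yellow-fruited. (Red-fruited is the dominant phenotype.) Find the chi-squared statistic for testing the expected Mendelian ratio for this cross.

0.098

For a monohybrid cross between heterozygotes with complete dominance, the expected phenotypic ratio is 3:1.
Total ratio parts = 4. Expected numbers out of 275:
  red-fruited: 275 × 3/4 = 206.25
  yellow-fruited: 275 × 1/4 = 68.75
χ² = Σ (O − E)² / E
  red-fruited: (204 − 206.25)² / 206.25 = 0.0245
  yellow-fruited: (71 − 68.75)² / 68.75 = 0.0736
χ² = 0.0245 + 0.0736 = 0.0981 ≈ 0.098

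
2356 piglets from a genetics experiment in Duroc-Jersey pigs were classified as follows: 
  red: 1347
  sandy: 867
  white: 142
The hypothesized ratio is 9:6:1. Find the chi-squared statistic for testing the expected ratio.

0.852

The 9:6:1 ratio has 16 parts, so with N = 2356 the expected counts are:
  red: 2356 × 9/16 = 1325.25
  sandy: 2356 × 6/16 = 883.5
  white: 2356 × 1/16 = 147.25
χ² = Σ (O − E)² / E
  red: (1347 − 1325.25)² / 1325.25 = 0.3570
  sandy: (867 − 883.5)² / 883.5 = 0.3081
  white: (142 − 147.25)² / 147.25 = 0.1872
χ² = 0.3570 + 0.3081 + 0.1872 = 0.8523 ≈ 0.852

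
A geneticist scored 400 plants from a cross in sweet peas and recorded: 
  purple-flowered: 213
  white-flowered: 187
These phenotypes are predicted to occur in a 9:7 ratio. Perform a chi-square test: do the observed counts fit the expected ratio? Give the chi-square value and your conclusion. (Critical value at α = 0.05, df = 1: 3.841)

1.463; consistent

Expected counts for N = 400 under a 9:7 ratio (total parts = 16):
  purple-flowered: 400 × 9/16 = 225
  white-flowered: 400 × 7/16 = 175
χ² = Σ (O − E)² / E
  purple-flowered: (213 − 225)² / 225 = 0.6400
  white-flowered: (187 − 175)² / 175 = 0.8229
χ² = 0.6400 + 0.8229 = 1.4629 ≈ 1.463
Degrees of freedom = 2 − 1 = 1; critical value at α = 0.05 is 3.841.
Since 1.463 < 3.841, we fail to reject the null hypothesis — the data are consistent with the 9:7 ratio.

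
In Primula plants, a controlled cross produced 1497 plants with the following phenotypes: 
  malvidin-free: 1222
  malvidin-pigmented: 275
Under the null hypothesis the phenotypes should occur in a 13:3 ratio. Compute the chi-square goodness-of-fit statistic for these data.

0.142

Expected counts for N = 1497 under a 13:3 ratio (total parts = 16):
  malvidin-free: 1497 × 13/16 = 1216.3125
  malvidin-pigmented: 1497 × 3/16 = 280.6875
χ² = Σ (O − E)² / E
  malvidin-free: (1222 − 1216.3125)² / 1216.3125 = 0.0266
  malvidin-pigmented: (275 − 280.6875)² / 280.6875 = 0.1152
χ² = 0.0266 + 0.1152 = 0.1418 ≈ 0.142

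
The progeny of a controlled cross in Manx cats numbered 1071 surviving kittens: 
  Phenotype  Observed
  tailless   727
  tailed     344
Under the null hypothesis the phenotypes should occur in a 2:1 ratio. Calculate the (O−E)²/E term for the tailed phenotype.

Total ratio parts = 3. Expected numbers out of 1071:
  tailless: 1071 × 2/3 = 714
  tailed: 1071 × 1/3 = 357
Contribution of tailed: (344 − 357)² / 357 = 0.4734

0.473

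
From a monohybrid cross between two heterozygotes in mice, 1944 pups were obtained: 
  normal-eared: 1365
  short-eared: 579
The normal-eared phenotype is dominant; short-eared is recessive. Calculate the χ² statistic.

23.728

For a monohybrid cross between heterozygotes with complete dominance, the expected phenotypic ratio is 3:1.
Expected counts for N = 1944 under a 3:1 ratio (total parts = 4):
  normal-eared: 1944 × 3/4 = 1458
  short-eared: 1944 × 1/4 = 486
χ² = Σ (O − E)² / E
  normal-eared: (1365 − 1458)² / 1458 = 5.9321
  short-eared: (579 − 486)² / 486 = 17.7963
χ² = 5.9321 + 17.7963 = 23.7284 ≈ 23.728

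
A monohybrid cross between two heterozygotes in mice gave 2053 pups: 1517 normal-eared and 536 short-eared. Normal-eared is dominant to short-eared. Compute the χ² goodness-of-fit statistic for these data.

1.345

For a monohybrid cross between heterozygotes with complete dominance, the expected phenotypic ratio is 3:1.
Expected counts for N = 2053 under a 3:1 ratio (total parts = 4):
  normal-eared: 2053 × 3/4 = 1539.75
  short-eared: 2053 × 1/4 = 513.25
χ² = Σ (O − E)² / E
  normal-eared: (1517 − 1539.75)² / 1539.75 = 0.3361
  short-eared: (536 − 513.25)² / 513.25 = 1.0084
χ² = 0.3361 + 1.0084 = 1.3445 ≈ 1.345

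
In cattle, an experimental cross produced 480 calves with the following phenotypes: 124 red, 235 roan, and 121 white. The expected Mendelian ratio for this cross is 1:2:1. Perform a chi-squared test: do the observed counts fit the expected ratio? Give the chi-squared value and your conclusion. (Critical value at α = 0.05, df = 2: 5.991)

Expected counts for N = 480 under a 1:2:1 ratio (total parts = 4):
  red: 480 × 1/4 = 120
  roan: 480 × 2/4 = 240
  white: 480 × 1/4 = 120
χ² = Σ (O − E)² / E
  red: (124 − 120)² / 120 = 0.1333
  roan: (235 − 240)² / 240 = 0.1042
  white: (121 − 120)² / 120 = 0.0083
χ² = 0.1333 + 0.1042 + 0.0083 = 0.2458 ≈ 0.246
Degrees of freedom = 3 − 1 = 2; critical value at α = 0.05 is 5.991.
Since 0.246 < 5.991, we fail to reject the null hypothesis — the data are consistent with the 1:2:1 ratio.

0.246; consistent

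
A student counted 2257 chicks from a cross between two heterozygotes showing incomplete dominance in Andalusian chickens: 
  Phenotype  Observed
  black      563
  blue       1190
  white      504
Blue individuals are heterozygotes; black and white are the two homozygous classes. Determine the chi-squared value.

9.788

With incomplete dominance, a heterozygote × heterozygote cross gives a 1:2:1 phenotypic ratio.
Total ratio parts = 4. Expected numbers out of 2257:
  black: 2257 × 1/4 = 564.25
  blue: 2257 × 2/4 = 1128.5
  white: 2257 × 1/4 = 564.25
χ² = Σ (O − E)² / E
  black: (563 − 564.25)² / 564.25 = 0.0028
  blue: (1190 − 1128.5)² / 1128.5 = 3.3516
  white: (504 − 564.25)² / 564.25 = 6.4334
χ² = 0.0028 + 3.3516 + 6.4334 = 9.7878 ≈ 9.788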